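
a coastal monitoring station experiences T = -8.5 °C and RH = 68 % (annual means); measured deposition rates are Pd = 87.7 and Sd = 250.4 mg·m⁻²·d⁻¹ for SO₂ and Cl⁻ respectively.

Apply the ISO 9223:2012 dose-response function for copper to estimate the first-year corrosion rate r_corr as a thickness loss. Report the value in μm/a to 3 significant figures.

copper: temperature factor f = +0.126·(-18.5) = -2.3310
  SO₂ term: 0.0053·87.7^0.26·exp(0.059·68-2.3310) = 0.0911
  Cl⁻ term: 0.01025·250.4^0.27·exp(0.036·68+0.049·-8.5) = 0.3472
  sum: 0.0911 + 0.3472 → r_corr = 0.4383 μm/a

r_corr = 0.438 μm/a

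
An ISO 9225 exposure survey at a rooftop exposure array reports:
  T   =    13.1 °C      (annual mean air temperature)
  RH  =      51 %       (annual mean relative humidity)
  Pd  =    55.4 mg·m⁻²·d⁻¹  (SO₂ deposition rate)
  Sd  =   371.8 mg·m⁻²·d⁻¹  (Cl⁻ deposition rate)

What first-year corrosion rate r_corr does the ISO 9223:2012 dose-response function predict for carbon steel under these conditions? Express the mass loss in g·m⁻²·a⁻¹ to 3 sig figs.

carbon steel: f(T) = -0.054·(T−10) [T>10 °C] = -0.1674
  SO₂ term: 1.77·55.4^0.52·exp(0.02·51-0.1674) = 33.49
  Sd branch = 0.102·Sd^0.62·e^(0.033·RH+0.04·T) = 36.36 μm/a
  r_corr = 33.49 + 36.36 = 69.85 μm/a
Convert to mass loss: 69.85 μm/a × 7.85 g/cm³ = 548.3 g·m⁻²·a⁻¹

r_corr = 548 g·m⁻²·a⁻¹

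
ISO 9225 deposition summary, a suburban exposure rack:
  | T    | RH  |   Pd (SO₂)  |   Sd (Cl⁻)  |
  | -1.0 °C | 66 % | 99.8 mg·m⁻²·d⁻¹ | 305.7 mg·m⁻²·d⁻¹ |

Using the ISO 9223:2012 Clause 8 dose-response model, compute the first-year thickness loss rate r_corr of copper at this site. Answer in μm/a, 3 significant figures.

copper: f(T) = +0.126·(T−10) [T≤10 °C] = -1.3860
  sulphur-dioxide contribution → 0.2154 μm/a
  chloride contribution → 0.4924 μm/a
  total first-year rate 0.7079 μm/a

r_corr = 0.708 μm/a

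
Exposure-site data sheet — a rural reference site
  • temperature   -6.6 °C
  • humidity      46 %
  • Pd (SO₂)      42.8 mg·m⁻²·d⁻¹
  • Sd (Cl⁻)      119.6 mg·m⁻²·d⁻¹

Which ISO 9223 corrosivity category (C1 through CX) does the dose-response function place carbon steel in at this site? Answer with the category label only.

C2

carbon steel: temperature factor f = +0.150·(-16.6) = -2.4900
  SO₂ term: 1.77·42.8^0.52·exp(0.02·46-2.4900) = 2.597
  Cl⁻ term: 0.102·119.6^0.62·exp(0.033·46+0.04·-6.6) = 6.941
  r_corr = 2.597 + 6.941 = 9.538 μm/a
ISO 9223 Table 2 (carbon steel): 1.3 < 9.54 ≤ 25 μm/a ⇒ C2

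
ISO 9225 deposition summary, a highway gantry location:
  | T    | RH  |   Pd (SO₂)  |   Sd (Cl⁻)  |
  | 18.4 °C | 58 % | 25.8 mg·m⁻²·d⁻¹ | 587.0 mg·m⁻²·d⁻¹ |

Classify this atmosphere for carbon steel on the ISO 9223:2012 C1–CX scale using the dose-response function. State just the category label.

carbon steel: f(T) = -0.054·(T−10) [T>10 °C] = -0.4536
  SO₂ term: 1.77·25.8^0.52·exp(0.02·58-0.4536) = 19.44
  Cl⁻ term: 0.102·587.0^0.62·exp(0.033·58+0.04·18.4) = 75.17
  sum: 19.44 + 75.17 → r_corr = 94.61 μm/a
94.6 μm/a falls in (80, 200] for carbon steel → category C5

C5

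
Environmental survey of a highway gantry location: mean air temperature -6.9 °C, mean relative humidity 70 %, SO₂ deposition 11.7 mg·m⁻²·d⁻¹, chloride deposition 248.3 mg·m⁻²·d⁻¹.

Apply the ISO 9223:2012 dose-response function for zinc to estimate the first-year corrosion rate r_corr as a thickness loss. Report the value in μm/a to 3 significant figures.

zinc: T≤10 °C ⇒ hinge +0.038·(-6.9−10) = -0.6422
  SO₂ term: 0.0129·11.7^0.44·exp(0.046·70-0.6422) = 0.5013
  Cl⁻ term: 0.0175·248.3^0.57·exp(0.008·70+0.085·-6.9) = 0.3951
  r_corr = 0.5013 + 0.3951 = 0.8964 μm/a

r_corr = 0.896 μm/a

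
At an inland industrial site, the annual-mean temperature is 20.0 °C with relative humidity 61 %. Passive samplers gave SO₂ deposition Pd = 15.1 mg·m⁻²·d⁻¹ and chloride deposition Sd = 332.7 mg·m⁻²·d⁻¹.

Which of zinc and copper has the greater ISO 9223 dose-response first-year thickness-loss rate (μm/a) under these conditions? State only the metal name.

zinc: temperature factor f = -0.071·(10.0) = -0.7100
  sulphur-dioxide contribution → 0.3464 μm/a
  chloride contribution → 4.274 μm/a
  total first-year rate 4.621 μm/a
copper: T>10 °C ⇒ hinge -0.080·(20.0−10) = -0.8000
  sulphur-dioxide contribution → 0.1764 μm/a
  chloride contribution → 1.178 μm/a
  total first-year rate 1.354 μm/a
Ordering by μm/a: zinc (4.62) > copper (1.35)

zinc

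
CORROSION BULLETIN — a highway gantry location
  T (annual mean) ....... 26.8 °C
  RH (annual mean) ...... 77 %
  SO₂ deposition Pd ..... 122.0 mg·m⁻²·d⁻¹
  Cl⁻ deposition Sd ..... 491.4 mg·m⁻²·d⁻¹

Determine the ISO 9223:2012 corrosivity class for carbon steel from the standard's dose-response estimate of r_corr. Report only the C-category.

carbon steel: T>10 °C ⇒ hinge -0.054·(26.8−10) = -0.9072
  SO₂ term: 1.77·122.0^0.52·exp(0.02·77-0.9072) = 40.52
  Cl⁻ term: 0.102·491.4^0.62·exp(0.033·77+0.04·26.8) = 176.4
  sum: 40.52 + 176.4 → r_corr = 216.9 μm/a
Category bounds: 200…700 μm/a bracket r_corr ⇒ CX

CX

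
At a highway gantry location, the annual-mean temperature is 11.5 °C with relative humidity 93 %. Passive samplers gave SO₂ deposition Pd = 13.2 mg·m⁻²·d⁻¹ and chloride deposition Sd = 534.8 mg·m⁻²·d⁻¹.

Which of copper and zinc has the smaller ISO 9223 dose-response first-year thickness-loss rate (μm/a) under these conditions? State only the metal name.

copper: f(T) = -0.080·(T−10) [T>10 °C] = -0.1200
  sulphur-dioxide contribution → 2.221 μm/a
  chloride contribution → 2.793 μm/a
  total first-year rate 5.014 μm/a
zinc: temperature factor f = -0.071·(1.5) = -0.1065
  sulphur-dioxide contribution → 2.602 μm/a
  chloride contribution → 3.514 μm/a
  total first-year rate 6.116 μm/a
Ordering by μm/a: zinc (6.12) > copper (5.01)

copper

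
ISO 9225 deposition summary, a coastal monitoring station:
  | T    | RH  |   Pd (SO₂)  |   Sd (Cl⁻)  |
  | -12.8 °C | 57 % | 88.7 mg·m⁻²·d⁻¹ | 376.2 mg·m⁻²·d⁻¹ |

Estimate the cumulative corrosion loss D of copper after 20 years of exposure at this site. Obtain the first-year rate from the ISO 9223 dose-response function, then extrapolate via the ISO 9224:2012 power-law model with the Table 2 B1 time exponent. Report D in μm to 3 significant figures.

D(20) = 1.76 μm

copper: T≤10 °C ⇒ hinge +0.126·(-12.8−10) = -2.8728
  SO₂ term: 0.0053·88.7^0.26·exp(0.059·57-2.8728) = 0.02777
  Cl⁻ term: 0.01025·376.2^0.27·exp(0.036·57+0.049·-12.8) = 0.2113
  sum: 0.02777 + 0.2113 → r_corr = 0.2391 μm/a
ISO 9224: D(t) = r_corr · t^b with b = 0.667 (copper, B1)
  D(20) = 0.2391 × 20^0.667 = 0.2391 × 7.375 = 1.763 μm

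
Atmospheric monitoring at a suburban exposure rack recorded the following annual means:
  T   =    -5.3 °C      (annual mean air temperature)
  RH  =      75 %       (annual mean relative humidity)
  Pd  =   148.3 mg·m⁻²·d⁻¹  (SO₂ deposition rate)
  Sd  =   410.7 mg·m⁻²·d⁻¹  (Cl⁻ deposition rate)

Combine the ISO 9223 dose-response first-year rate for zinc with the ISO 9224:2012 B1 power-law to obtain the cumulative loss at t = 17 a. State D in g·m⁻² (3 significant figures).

zinc: temperature factor f = +0.038·(-15.3) = -0.5814
  SO₂ term: 0.0129·148.3^0.44·exp(0.046·75-0.5814) = 2.05
  Cl⁻ term: 0.0175·410.7^0.57·exp(0.008·75+0.085·-5.3) = 0.6276
  r_corr = 2.05 + 0.6276 = 2.677 μm/a
Power-law: D(17) = r_corr · 17^0.813
  D(17) = 2.677 × 17^0.813 = 2.677 × 10.01 = 26.8 μm
  Mass loss = 26.8 μm × 7.14 g/cm³ = 191.3 g·m⁻²

D(17) = 191 g·m⁻²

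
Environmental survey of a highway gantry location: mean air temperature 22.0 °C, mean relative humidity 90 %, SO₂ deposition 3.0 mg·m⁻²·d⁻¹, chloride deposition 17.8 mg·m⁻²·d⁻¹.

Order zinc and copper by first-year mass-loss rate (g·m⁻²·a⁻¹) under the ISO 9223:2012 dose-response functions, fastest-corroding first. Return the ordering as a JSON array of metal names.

zinc: temperature factor f = -0.071·(12.0) = -0.8520
  SO₂ term: 0.0129·3.0^0.44·exp(0.046·90-0.8520) = 0.5604
  Cl⁻ term: 0.0175·17.8^0.57·exp(0.008·90+0.085·22.0) = 1.204
  sum: 0.5604 + 1.204 → r_corr = 1.764 μm/a
  mass loss = 1.764 μm/a × 7.14 g/cm³ = 12.6 g·m⁻²·a⁻¹
copper: f(T) = -0.080·(T−10) [T>10 °C] = -0.9600
  Pd branch = 0.0053·Pd^0.26·e^(0.059·RH+f) = 0.5464 μm/a
  Cl⁻ term: 0.01025·17.8^0.27·exp(0.036·90+0.049·22.0) = 1.673
  sum: 0.5464 + 1.673 → r_corr = 2.22 μm/a
  mass loss = 2.22 μm/a × 8.96 g/cm³ = 19.89 g·m⁻²·a⁻¹
Ordering by g·m⁻²·a⁻¹: copper (19.9) > zinc (12.6)

["copper", "zinc"]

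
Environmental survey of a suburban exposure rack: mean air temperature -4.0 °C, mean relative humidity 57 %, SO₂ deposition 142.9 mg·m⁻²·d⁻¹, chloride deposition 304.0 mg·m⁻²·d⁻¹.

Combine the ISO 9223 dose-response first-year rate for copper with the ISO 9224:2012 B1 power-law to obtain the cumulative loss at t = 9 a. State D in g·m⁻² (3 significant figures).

copper: f(T) = +0.126·(T−10) [T≤10 °C] = -1.7640
  sulphur-dioxide contribution → 0.09528 μm/a
  chloride contribution → 0.307 μm/a
  ⇒ r_corr(copper) = 0.4023 μm/a
ISO 9224: D(t) = r_corr · t^b with b = 0.667 (copper, B1)
  D(9) = 0.4023 × 9^0.667 = 0.4023 × 4.33 = 1.742 μm
  Mass loss = 1.742 μm × 8.96 g/cm³ = 15.61 g·m⁻²

D(9) = 15.6 g·m⁻²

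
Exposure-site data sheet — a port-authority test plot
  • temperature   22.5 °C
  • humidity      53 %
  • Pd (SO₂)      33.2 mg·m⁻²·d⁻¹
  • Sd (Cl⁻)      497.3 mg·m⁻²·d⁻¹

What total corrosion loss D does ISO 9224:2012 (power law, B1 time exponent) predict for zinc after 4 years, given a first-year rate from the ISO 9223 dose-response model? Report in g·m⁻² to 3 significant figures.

D(4) = 144 g·m⁻²

zinc: temperature factor f = -0.071·(12.5) = -0.8875
  Pd branch = 0.0129·Pd^0.44·e^(0.046·RH+f) = 0.284 μm/a
  Sd branch = 0.0175·Sd^0.57·e^(0.008·RH+0.085·T) = 6.235 μm/a
  r_corr = 0.284 + 6.235 = 6.519 μm/a
Long-term exponent b (ISO 9224 Table 2, B1) = 0.813
  D(4) = 6.519 × 4^0.813 = 6.519 × 3.087 = 20.12 μm
  Mass loss = 20.12 μm × 7.14 g/cm³ = 143.7 g·m⁻²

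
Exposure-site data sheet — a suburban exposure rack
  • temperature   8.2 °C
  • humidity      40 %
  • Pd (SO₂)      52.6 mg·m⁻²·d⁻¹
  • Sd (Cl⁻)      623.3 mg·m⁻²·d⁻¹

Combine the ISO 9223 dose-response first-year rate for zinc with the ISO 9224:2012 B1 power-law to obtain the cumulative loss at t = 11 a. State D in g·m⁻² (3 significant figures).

zinc: temperature factor f = +0.038·(-1.8) = -0.0684
  Pd branch = 0.0129·Pd^0.44·e^(0.046·RH+f) = 0.4337 μm/a
  Sd branch = 0.0175·Sd^0.57·e^(0.008·RH+0.085·T) = 1.895 μm/a
  sum: 0.4337 + 1.895 → r_corr = 2.329 μm/a
ISO 9224: D(t) = r_corr · t^b with b = 0.813 (zinc, B1)
  D(11) = 2.329 × 11^0.813 = 2.329 × 7.025 = 16.36 μm
  Mass loss = 16.36 μm × 7.14 g/cm³ = 116.8 g·m⁻²

D(11) = 117 g·m⁻²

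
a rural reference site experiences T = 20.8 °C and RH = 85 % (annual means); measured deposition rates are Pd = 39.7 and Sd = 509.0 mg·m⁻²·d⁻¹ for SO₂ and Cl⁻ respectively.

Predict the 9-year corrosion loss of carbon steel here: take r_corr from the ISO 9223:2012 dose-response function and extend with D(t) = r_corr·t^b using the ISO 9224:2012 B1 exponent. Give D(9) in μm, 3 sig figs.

carbon steel: f(T) = -0.054·(T−10) [T>10 °C] = -0.5832
  Pd branch = 1.77·Pd^0.52·e^(0.02·RH+f) = 36.67 μm/a
  Cl⁻ term: 0.102·509.0^0.62·exp(0.033·85+0.04·20.8) = 184.6
  sum: 36.67 + 184.6 → r_corr = 221.3 μm/a
ISO 9224: D(t) = r_corr · t^b with b = 0.523 (carbon steel, B1)
  D(9) = 221.3 × 9^0.523 = 221.3 × 3.156 = 698.3 μm

D(9) = 698 μm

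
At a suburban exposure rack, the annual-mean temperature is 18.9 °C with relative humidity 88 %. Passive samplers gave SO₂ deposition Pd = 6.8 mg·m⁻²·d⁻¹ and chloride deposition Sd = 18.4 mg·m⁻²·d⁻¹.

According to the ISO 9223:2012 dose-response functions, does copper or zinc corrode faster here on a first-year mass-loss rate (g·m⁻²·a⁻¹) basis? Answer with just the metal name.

copper: T>10 °C ⇒ hinge -0.080·(18.9−10) = -0.7120
  Pd branch = 0.0053·Pd^0.26·e^(0.059·RH+f) = 0.7698 μm/a
  Sd branch = 0.01025·Sd^0.27·e^(0.036·RH+0.049·T) = 1.35 μm/a
  sum: 0.7698 + 1.35 → r_corr = 2.12 μm/a
  mass loss = 2.12 μm/a × 8.96 g/cm³ = 18.99 g·m⁻²·a⁻¹
zinc: temperature factor f = -0.071·(8.9) = -0.6319
  SO₂ term: 0.0129·6.8^0.44·exp(0.046·88-0.6319) = 0.913
  Sd branch = 0.0175·Sd^0.57·e^(0.008·RH+0.085·T) = 0.9277 μm/a
  sum: 0.913 + 0.9277 → r_corr = 1.841 μm/a
  mass loss = 1.841 μm/a × 7.14 g/cm³ = 13.14 g·m⁻²·a⁻¹
Ordering by g·m⁻²·a⁻¹: copper (19) > zinc (13.1)

copper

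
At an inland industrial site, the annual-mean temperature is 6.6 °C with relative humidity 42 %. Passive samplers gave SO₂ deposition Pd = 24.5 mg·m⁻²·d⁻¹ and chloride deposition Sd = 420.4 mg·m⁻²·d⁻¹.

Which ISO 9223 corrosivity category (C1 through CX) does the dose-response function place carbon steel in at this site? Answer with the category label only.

carbon steel: f(T) = +0.150·(T−10) [T≤10 °C] = -0.5100
  sulphur-dioxide contribution → 12.99 μm/a
  chloride contribution → 22.48 μm/a
  total first-year rate 35.47 μm/a
35.5 μm/a falls in (25, 50] for carbon steel → category C3

C3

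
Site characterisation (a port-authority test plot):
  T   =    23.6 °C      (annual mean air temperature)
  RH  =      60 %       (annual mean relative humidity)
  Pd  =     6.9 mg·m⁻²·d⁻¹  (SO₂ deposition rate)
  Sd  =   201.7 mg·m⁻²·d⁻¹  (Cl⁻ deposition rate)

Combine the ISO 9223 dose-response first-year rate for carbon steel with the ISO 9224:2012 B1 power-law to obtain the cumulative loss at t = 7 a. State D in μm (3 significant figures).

D(7) = 162 μm

carbon steel: f(T) = -0.054·(T−10) [T>10 °C] = -0.7344
  sulphur-dioxide contribution → 7.698 μm/a
  chloride contribution → 50.98 μm/a
  ⇒ r_corr(carbon steel) = 58.68 μm/a
ISO 9224: D(t) = r_corr · t^b with b = 0.523 (carbon steel, B1)
  D(7) = 58.68 × 7^0.523 = 58.68 × 2.767 = 162.4 μm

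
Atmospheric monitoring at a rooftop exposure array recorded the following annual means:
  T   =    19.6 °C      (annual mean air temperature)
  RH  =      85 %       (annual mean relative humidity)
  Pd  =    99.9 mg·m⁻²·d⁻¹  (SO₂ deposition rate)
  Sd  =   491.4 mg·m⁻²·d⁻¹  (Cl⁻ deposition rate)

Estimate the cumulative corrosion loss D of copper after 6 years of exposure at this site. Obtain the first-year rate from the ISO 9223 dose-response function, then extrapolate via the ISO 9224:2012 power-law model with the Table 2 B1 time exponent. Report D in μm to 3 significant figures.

copper: f(T) = -0.080·(T−10) [T>10 °C] = -0.7680
  sulphur-dioxide contribution → 1.226 μm/a
  chloride contribution → 3.044 μm/a
  ⇒ r_corr(copper) = 4.27 μm/a
Power-law: D(6) = r_corr · 6^0.667
  D(6) = 4.27 × 6^0.667 = 4.27 × 3.304 = 14.11 μm

D(6) = 14.1 μm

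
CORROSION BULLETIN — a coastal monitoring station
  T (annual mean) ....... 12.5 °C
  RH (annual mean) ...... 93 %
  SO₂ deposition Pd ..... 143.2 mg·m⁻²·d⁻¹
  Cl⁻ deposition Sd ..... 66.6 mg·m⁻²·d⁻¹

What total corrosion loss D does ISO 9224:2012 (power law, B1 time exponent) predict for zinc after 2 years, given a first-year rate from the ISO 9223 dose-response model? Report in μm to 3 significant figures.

D(2) = 14.2 μm

zinc: temperature factor f = -0.071·(2.5) = -0.1775
  SO₂ term: 0.0129·143.2^0.44·exp(0.046·93-0.1775) = 6.919
  Cl⁻ term: 0.0175·66.6^0.57·exp(0.008·93+0.085·12.5) = 1.167
  r_corr = 6.919 + 1.167 = 8.086 μm/a
ISO 9224: D(t) = r_corr · t^b with b = 0.813 (zinc, B1)
  D(2) = 8.086 × 2^0.813 = 8.086 × 1.757 = 14.21 μm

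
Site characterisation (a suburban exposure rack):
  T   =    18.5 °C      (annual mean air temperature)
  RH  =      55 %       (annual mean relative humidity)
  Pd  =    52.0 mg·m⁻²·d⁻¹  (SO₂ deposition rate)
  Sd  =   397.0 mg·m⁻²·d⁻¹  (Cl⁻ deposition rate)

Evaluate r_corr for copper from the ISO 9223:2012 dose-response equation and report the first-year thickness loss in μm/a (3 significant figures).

copper: temperature factor f = -0.080·(8.5) = -0.6800
  Pd branch = 0.0053·Pd^0.26·e^(0.059·RH+f) = 0.1925 μm/a
  Sd branch = 0.01025·Sd^0.27·e^(0.036·RH+0.049·T) = 0.9247 μm/a
  r_corr = 0.1925 + 0.9247 = 1.117 μm/a

r_corr = 1.12 μm/a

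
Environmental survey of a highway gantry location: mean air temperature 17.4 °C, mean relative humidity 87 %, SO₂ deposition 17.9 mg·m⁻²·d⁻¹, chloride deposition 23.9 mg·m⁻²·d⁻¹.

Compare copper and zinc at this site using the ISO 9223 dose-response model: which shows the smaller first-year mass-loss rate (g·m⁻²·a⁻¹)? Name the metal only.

copper: temperature factor f = -0.080·(7.4) = -0.5920
  SO₂ term: 0.0053·17.9^0.26·exp(0.059·87-0.5920) = 1.052
  Cl⁻ term: 0.01025·23.9^0.27·exp(0.036·87+0.049·17.4) = 1.298
  r_corr = 1.052 + 1.298 = 2.351 μm/a
  mass loss = 2.351 μm/a × 8.96 g/cm³ = 21.06 g·m⁻²·a⁻¹
zinc: f(T) = -0.071·(T−10) [T>10 °C] = -0.5254
  Pd branch = 0.0129·Pd^0.44·e^(0.046·RH+f) = 1.485 μm/a
  Sd branch = 0.0175·Sd^0.57·e^(0.008·RH+0.085·T) = 0.9404 μm/a
  sum: 1.485 + 0.9404 → r_corr = 2.425 μm/a
  mass loss = 2.425 μm/a × 7.14 g/cm³ = 17.32 g·m⁻²·a⁻¹
Ordering by g·m⁻²·a⁻¹: copper (21.1) > zinc (17.3)

zinc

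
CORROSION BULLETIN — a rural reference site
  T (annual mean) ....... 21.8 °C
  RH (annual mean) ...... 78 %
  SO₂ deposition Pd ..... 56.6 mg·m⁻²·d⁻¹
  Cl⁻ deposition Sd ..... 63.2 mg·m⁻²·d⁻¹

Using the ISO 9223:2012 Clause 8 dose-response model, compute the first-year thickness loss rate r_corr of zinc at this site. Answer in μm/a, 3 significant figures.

r_corr = 3.41 μm/a

zinc: T>10 °C ⇒ hinge -0.071·(21.8−10) = -0.8378
  sulphur-dioxide contribution → 1.192 μm/a
  chloride contribution → 2.214 μm/a
  ⇒ r_corr(zinc) = 3.406 μm/a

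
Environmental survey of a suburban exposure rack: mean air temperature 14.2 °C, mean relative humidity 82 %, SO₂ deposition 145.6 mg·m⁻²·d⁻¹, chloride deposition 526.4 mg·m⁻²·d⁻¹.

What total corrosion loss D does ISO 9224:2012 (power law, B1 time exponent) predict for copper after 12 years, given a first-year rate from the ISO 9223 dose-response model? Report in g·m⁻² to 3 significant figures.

copper: f(T) = -0.080·(T−10) [T>10 °C] = -0.3360
  sulphur-dioxide contribution → 1.745 μm/a
  chloride contribution → 2.136 μm/a
  total first-year rate 3.882 μm/a
Power-law: D(12) = r_corr · 12^0.667
  D(12) = 3.882 × 12^0.667 = 3.882 × 5.246 = 20.36 μm
  Mass loss = 20.36 μm × 8.96 g/cm³ = 182.5 g·m⁻²

D(12) = 182 g·m⁻²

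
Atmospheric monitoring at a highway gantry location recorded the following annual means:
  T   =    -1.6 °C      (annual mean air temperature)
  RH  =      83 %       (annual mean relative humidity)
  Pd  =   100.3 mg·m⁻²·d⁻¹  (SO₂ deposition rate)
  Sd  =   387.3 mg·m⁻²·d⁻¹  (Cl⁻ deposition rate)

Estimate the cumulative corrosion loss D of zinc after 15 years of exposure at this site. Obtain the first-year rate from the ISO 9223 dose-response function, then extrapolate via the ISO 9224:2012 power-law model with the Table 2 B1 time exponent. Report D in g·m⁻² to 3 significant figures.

D(15) = 242 g·m⁻²

zinc: temperature factor f = +0.038·(-11.6) = -0.4408
  Pd branch = 0.0129·Pd^0.44·e^(0.046·RH+f) = 2.87 μm/a
  Cl⁻ term: 0.0175·387.3^0.57·exp(0.008·83+0.085·-1.6) = 0.8862
  r_corr = 2.87 + 0.8862 = 3.756 μm/a
ISO 9224: D(t) = r_corr · t^b with b = 0.813 (zinc, B1)
  D(15) = 3.756 × 15^0.813 = 3.756 × 9.04 = 33.95 μm
  Mass loss = 33.95 μm × 7.14 g/cm³ = 242.4 g·m⁻²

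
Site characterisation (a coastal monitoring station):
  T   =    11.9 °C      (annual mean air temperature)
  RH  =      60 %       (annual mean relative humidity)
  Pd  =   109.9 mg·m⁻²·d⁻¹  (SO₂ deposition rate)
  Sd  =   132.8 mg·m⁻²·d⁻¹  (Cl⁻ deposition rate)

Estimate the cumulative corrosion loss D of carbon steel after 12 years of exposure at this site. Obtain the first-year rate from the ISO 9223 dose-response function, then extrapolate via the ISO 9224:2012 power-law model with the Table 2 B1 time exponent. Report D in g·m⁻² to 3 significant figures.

D(12) = 2.47e+03 g·m⁻²

carbon steel: temperature factor f = -0.054·(1.9) = -0.1026
  Pd branch = 1.77·Pd^0.52·e^(0.02·RH+f) = 61.08 μm/a
  Sd branch = 0.102·Sd^0.62·e^(0.033·RH+0.04·T) = 24.64 μm/a
  r_corr = 61.08 + 24.64 = 85.72 μm/a
ISO 9224: D(t) = r_corr · t^b with b = 0.523 (carbon steel, B1)
  D(12) = 85.72 × 12^0.523 = 85.72 × 3.668 = 314.4 μm
  Mass loss = 314.4 μm × 7.85 g/cm³ = 2468 g·m⁻²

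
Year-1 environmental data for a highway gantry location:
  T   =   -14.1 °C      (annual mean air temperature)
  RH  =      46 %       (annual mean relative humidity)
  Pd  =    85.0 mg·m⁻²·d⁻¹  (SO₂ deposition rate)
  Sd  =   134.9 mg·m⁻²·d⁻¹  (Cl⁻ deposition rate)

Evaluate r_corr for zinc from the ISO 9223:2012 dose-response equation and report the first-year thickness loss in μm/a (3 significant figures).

r_corr = 0.427 μm/a

zinc: temperature factor f = +0.038·(-24.1) = -0.9158
  sulphur-dioxide contribution → 0.3025 μm/a
  chloride contribution → 0.1249 μm/a
  ⇒ r_corr(zinc) = 0.4274 μm/a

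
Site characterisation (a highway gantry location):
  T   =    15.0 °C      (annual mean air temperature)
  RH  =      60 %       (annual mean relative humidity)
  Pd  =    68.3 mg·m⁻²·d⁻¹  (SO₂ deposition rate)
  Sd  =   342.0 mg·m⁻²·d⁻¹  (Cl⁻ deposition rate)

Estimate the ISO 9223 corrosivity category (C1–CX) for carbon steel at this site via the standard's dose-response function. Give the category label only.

C5

carbon steel: T>10 °C ⇒ hinge -0.054·(15.0−10) = -0.2700
  sulphur-dioxide contribution → 40.34 μm/a
  chloride contribution → 50.14 μm/a
  total first-year rate 90.48 μm/a
ISO 9223 Table 2 (carbon steel): 80 < 90.5 ≤ 200 μm/a ⇒ C5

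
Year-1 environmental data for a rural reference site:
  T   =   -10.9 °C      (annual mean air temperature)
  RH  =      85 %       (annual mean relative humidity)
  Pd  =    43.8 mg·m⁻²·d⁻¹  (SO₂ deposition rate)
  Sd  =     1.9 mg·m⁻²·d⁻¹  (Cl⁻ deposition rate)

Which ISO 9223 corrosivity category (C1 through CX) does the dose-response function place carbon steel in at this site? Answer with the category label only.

carbon steel: temperature factor f = +0.150·(-20.9) = -3.1350
  SO₂ term: 1.77·43.8^0.52·exp(0.02·85-3.1350) = 3.008
  Sd branch = 0.102·Sd^0.62·e^(0.033·RH+0.04·T) = 1.623 μm/a
  r_corr = 3.008 + 1.623 = 4.631 μm/a
ISO 9223 Table 2 (carbon steel): 1.3 < 4.63 ≤ 25 μm/a ⇒ C2

C2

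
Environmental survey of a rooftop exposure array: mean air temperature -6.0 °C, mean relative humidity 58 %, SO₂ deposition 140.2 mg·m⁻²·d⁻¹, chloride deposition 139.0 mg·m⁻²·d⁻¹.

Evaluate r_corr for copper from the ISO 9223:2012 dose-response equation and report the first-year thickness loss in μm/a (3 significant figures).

r_corr = 0.312 μm/a

copper: T≤10 °C ⇒ hinge +0.126·(-6.0−10) = -2.0160
  Pd branch = 0.0053·Pd^0.26·e^(0.059·RH+f) = 0.07817 μm/a
  Cl⁻ term: 0.01025·139.0^0.27·exp(0.036·58+0.049·-6.0) = 0.2336
  sum: 0.07817 + 0.2336 → r_corr = 0.3118 μm/a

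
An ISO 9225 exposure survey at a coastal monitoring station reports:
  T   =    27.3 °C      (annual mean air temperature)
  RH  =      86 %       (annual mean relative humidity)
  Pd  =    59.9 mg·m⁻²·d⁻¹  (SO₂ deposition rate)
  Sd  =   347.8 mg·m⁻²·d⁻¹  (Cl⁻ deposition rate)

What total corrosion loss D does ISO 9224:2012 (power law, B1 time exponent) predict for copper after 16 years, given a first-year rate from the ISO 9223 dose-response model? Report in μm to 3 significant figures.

copper: f(T) = -0.080·(T−10) [T>10 °C] = -1.3840
  sulphur-dioxide contribution → 0.6151 μm/a
  chloride contribution → 4.192 μm/a
  total first-year rate 4.807 μm/a
ISO 9224: D(t) = r_corr · t^b with b = 0.667 (copper, B1)
  D(16) = 4.807 × 16^0.667 = 4.807 × 6.355 = 30.55 μm

D(16) = 30.6 μm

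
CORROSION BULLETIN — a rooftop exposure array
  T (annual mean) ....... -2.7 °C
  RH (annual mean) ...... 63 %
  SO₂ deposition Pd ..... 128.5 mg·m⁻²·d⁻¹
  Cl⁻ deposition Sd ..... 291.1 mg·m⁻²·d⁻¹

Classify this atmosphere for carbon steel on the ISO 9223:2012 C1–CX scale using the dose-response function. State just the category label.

carbon steel: f(T) = +0.150·(T−10) [T≤10 °C] = -1.9050
  Pd branch = 1.77·Pd^0.52·e^(0.02·RH+f) = 11.6 μm/a
  Sd branch = 0.102·Sd^0.62·e^(0.033·RH+0.04·T) = 24.68 μm/a
  r_corr = 11.6 + 24.68 = 36.28 μm/a
ISO 9223 Table 2 (carbon steel): 25 < 36.3 ≤ 50 μm/a ⇒ C3

C3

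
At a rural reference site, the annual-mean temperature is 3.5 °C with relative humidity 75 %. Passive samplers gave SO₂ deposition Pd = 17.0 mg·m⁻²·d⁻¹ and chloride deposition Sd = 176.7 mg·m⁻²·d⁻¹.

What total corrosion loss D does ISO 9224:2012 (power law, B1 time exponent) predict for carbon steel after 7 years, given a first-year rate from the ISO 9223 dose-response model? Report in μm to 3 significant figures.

carbon steel: T≤10 °C ⇒ hinge +0.150·(3.5−10) = -0.9750
  Pd branch = 1.77·Pd^0.52·e^(0.02·RH+f) = 13.06 μm/a
  Cl⁻ term: 0.102·176.7^0.62·exp(0.033·75+0.04·3.5) = 34.48
  sum: 13.06 + 34.48 → r_corr = 47.54 μm/a
Power-law: D(7) = r_corr · 7^0.523
  D(7) = 47.54 × 7^0.523 = 47.54 × 2.767 = 131.5 μm

D(7) = 132 μm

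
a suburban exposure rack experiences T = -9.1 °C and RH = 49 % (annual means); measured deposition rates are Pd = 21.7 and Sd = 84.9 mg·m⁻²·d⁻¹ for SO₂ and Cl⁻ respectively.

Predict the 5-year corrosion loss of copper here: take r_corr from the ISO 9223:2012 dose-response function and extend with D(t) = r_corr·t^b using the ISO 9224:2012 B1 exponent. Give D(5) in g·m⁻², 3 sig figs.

D(5) = 3.83 g·m⁻²

copper: temperature factor f = +0.126·(-19.1) = -2.4066
  Pd branch = 0.0053·Pd^0.26·e^(0.059·RH+f) = 0.01915 μm/a
  Cl⁻ term: 0.01025·84.9^0.27·exp(0.036·49+0.049·-9.1) = 0.127
  sum: 0.01915 + 0.127 → r_corr = 0.1462 μm/a
ISO 9224: D(t) = r_corr · t^b with b = 0.667 (copper, B1)
  D(5) = 0.1462 × 5^0.667 = 0.1462 × 2.926 = 0.4277 μm
  Mass loss = 0.4277 μm × 8.96 g/cm³ = 3.832 g·m⁻²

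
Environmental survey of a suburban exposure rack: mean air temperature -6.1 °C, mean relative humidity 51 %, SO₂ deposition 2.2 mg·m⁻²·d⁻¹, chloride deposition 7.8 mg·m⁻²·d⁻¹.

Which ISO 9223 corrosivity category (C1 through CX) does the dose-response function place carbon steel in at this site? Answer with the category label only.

C2

carbon steel: f(T) = +0.150·(T−10) [T≤10 °C] = -2.4150
  SO₂ term: 1.77·2.2^0.52·exp(0.02·51-2.4150) = 0.661
  Sd branch = 0.102·Sd^0.62·e^(0.033·RH+0.04·T) = 1.537 μm/a
  sum: 0.661 + 1.537 → r_corr = 2.198 μm/a
Category bounds: 1.3…25 μm/a bracket r_corr ⇒ C2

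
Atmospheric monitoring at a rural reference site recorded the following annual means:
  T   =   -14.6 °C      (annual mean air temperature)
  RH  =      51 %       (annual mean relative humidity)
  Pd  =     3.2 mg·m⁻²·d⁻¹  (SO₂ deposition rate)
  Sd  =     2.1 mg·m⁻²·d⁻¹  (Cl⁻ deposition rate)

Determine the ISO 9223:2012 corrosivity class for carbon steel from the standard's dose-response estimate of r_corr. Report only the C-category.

C1

carbon steel: temperature factor f = +0.150·(-24.6) = -3.6900
  sulphur-dioxide contribution → 0.2244 μm/a
  chloride contribution → 0.4849 μm/a
  ⇒ r_corr(carbon steel) = 0.7093 μm/a
Category bounds: 0…1.3 μm/a bracket r_corr ⇒ C1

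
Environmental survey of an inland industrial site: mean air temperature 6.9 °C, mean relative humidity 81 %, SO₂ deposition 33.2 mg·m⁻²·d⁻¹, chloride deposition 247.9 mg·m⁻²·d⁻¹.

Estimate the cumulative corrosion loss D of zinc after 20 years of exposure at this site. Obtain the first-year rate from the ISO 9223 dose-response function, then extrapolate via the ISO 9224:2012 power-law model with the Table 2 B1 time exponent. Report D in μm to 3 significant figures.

D(20) = 41.3 μm

zinc: T≤10 °C ⇒ hinge +0.038·(6.9−10) = -0.1178
  sulphur-dioxide contribution → 2.223 μm/a
  chloride contribution → 1.393 μm/a
  total first-year rate 3.616 μm/a
ISO 9224: D(t) = r_corr · t^b with b = 0.813 (zinc, B1)
  D(20) = 3.616 × 20^0.813 = 3.616 × 11.42 = 41.3 μm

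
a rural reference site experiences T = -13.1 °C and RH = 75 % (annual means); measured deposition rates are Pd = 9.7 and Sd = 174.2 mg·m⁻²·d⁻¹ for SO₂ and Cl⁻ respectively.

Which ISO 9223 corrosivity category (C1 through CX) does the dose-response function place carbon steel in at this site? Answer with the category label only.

carbon steel: f(T) = +0.150·(T−10) [T≤10 °C] = -3.4650
  SO₂ term: 1.77·9.7^0.52·exp(0.02·75-3.4650) = 0.8085
  Sd branch = 0.102·Sd^0.62·e^(0.033·RH+0.04·T) = 17.59 μm/a
  sum: 0.8085 + 17.59 → r_corr = 18.4 μm/a
18.4 μm/a falls in (1.3, 25] for carbon steel → category C2

C2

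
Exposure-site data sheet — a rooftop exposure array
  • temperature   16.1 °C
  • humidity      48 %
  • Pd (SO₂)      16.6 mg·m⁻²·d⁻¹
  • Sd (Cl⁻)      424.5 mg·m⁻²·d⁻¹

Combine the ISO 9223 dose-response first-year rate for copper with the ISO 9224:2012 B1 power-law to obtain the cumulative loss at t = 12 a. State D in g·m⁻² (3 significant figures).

copper: T>10 °C ⇒ hinge -0.080·(16.1−10) = -0.4880
  sulphur-dioxide contribution → 0.1147 μm/a
  chloride contribution → 0.6506 μm/a
  total first-year rate 0.7653 μm/a
ISO 9224: D(t) = r_corr · t^b with b = 0.667 (copper, B1)
  D(12) = 0.7653 × 12^0.667 = 0.7653 × 5.246 = 4.015 μm
  Mass loss = 4.015 μm × 8.96 g/cm³ = 35.97 g·m⁻²

D(12) = 36.0 g·m⁻²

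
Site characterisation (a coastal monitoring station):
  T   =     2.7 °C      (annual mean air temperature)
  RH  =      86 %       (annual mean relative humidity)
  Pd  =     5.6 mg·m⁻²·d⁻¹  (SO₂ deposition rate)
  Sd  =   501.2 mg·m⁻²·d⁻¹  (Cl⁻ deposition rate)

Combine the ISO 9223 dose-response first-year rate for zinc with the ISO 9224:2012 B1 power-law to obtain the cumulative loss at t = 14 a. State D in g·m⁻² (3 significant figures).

zinc: T≤10 °C ⇒ hinge +0.038·(2.7−10) = -0.2774
  Pd branch = 0.0129·Pd^0.44·e^(0.046·RH+f) = 1.09 μm/a
  Cl⁻ term: 0.0175·501.2^0.57·exp(0.008·86+0.085·2.7) = 1.515
  sum: 1.09 + 1.515 → r_corr = 2.605 μm/a
Power-law: D(14) = r_corr · 14^0.813
  D(14) = 2.605 × 14^0.813 = 2.605 × 8.547 = 22.27 μm
  Mass loss = 22.27 μm × 7.14 g/cm³ = 159 g·m⁻²

D(14) = 159 g·m⁻²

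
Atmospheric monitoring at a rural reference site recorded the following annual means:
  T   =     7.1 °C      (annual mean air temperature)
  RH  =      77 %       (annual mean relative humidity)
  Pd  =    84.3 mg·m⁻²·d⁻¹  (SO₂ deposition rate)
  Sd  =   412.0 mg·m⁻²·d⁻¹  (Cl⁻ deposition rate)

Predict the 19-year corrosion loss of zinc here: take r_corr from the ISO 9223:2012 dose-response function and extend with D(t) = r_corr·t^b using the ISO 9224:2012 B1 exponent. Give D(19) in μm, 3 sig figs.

zinc: T≤10 °C ⇒ hinge +0.038·(7.1−10) = -0.1102
  SO₂ term: 0.0129·84.3^0.44·exp(0.046·77-0.1102) = 2.808
  Sd branch = 0.0175·Sd^0.57·e^(0.008·RH+0.085·T) = 1.833 μm/a
  sum: 2.808 + 1.833 → r_corr = 4.641 μm/a
Long-term exponent b (ISO 9224 Table 2, B1) = 0.813
  D(19) = 4.641 × 19^0.813 = 4.641 × 10.96 = 50.84 μm

D(19) = 50.8 μm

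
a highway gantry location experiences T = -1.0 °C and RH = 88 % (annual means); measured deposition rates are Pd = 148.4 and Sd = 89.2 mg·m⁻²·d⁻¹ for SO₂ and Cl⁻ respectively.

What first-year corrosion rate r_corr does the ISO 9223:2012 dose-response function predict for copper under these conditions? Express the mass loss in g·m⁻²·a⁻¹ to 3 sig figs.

r_corr = 14.8 g·m⁻²·a⁻¹

copper: f(T) = +0.126·(T−10) [T≤10 °C] = -1.3860
  Pd branch = 0.0053·Pd^0.26·e^(0.059·RH+f) = 0.8745 μm/a
  Cl⁻ term: 0.01025·89.2^0.27·exp(0.036·88+0.049·-1.0) = 0.7796
  r_corr = 0.8745 + 0.7796 = 1.654 μm/a
Convert to mass loss: 1.654 μm/a × 8.96 g/cm³ = 14.82 g·m⁻²·a⁻¹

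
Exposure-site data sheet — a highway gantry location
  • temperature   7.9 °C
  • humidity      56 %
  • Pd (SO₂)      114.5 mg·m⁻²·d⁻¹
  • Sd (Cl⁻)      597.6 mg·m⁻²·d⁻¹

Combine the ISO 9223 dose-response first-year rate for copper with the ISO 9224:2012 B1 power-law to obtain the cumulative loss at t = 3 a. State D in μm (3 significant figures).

D(3) = 2.12 μm

copper: temperature factor f = +0.126·(-2.1) = -0.2646
  sulphur-dioxide contribution → 0.3798 μm/a
  chloride contribution → 0.6368 μm/a
  ⇒ r_corr(copper) = 1.017 μm/a
ISO 9224: D(t) = r_corr · t^b with b = 0.667 (copper, B1)
  D(3) = 1.017 × 3^0.667 = 1.017 × 2.081 = 2.115 μm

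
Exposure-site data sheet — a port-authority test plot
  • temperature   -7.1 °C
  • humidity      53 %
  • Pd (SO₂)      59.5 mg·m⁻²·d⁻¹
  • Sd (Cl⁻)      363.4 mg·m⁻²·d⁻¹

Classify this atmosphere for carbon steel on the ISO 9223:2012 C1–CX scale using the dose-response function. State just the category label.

carbon steel: f(T) = +0.150·(T−10) [T≤10 °C] = -2.5650
  sulphur-dioxide contribution → 3.289 μm/a
  chloride contribution → 17.07 μm/a
  total first-year rate 20.36 μm/a
Category bounds: 1.3…25 μm/a bracket r_corr ⇒ C2

C2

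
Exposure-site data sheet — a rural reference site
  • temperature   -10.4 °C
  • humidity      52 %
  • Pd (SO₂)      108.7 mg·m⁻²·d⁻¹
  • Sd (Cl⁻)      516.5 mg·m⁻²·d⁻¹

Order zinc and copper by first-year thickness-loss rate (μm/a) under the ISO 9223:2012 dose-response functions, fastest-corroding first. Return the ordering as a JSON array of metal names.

["zinc", "copper"]

zinc: temperature factor f = +0.038·(-20.4) = -0.7752
  Pd branch = 0.0129·Pd^0.44·e^(0.046·RH+f) = 0.5113 μm/a
  Sd branch = 0.0175·Sd^0.57·e^(0.008·RH+0.085·T) = 0.3857 μm/a
  sum: 0.5113 + 0.3857 → r_corr = 0.897 μm/a
copper: T≤10 °C ⇒ hinge +0.126·(-10.4−10) = -2.5704
  Pd branch = 0.0053·Pd^0.26·e^(0.059·RH+f) = 0.0295 μm/a
  Sd branch = 0.01025·Sd^0.27·e^(0.036·RH+0.049·T) = 0.2162 μm/a
  r_corr = 0.0295 + 0.2162 = 0.2457 μm/a
Ordering by μm/a: zinc (0.897) > copper (0.246)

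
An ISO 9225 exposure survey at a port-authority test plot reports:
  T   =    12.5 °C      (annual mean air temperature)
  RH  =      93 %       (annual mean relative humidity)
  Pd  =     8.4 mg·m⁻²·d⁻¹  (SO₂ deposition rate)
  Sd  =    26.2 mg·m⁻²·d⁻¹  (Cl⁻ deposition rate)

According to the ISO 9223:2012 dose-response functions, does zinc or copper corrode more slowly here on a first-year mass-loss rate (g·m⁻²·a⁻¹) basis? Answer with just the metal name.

zinc: T>10 °C ⇒ hinge -0.071·(12.5−10) = -0.1775
  Pd branch = 0.0129·Pd^0.44·e^(0.046·RH+f) = 1.987 μm/a
  Cl⁻ term: 0.0175·26.2^0.57·exp(0.008·93+0.085·12.5) = 0.6855
  r_corr = 1.987 + 0.6855 = 2.672 μm/a
  mass loss = 2.672 μm/a × 7.14 g/cm³ = 19.08 g·m⁻²·a⁻¹
copper: T>10 °C ⇒ hinge -0.080·(12.5−10) = -0.2000
  SO₂ term: 0.0053·8.4^0.26·exp(0.059·93-0.2000) = 1.823
  Cl⁻ term: 0.01025·26.2^0.27·exp(0.036·93+0.049·12.5) = 1.299
  r_corr = 1.823 + 1.299 = 3.122 μm/a
  mass loss = 3.122 μm/a × 8.96 g/cm³ = 27.97 g·m⁻²·a⁻¹
Ordering by g·m⁻²·a⁻¹: copper (28) > zinc (19.1)

zinc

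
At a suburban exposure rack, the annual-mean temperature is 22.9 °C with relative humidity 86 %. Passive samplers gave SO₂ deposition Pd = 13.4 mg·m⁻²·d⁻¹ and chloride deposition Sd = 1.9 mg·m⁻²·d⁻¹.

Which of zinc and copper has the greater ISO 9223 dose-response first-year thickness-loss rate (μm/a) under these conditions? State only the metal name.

zinc: temperature factor f = -0.071·(12.9) = -0.9159
  Pd branch = 0.0129·Pd^0.44·e^(0.046·RH+f) = 0.8449 μm/a
  Sd branch = 0.0175·Sd^0.57·e^(0.008·RH+0.085·T) = 0.3516 μm/a
  r_corr = 0.8449 + 0.3516 = 1.197 μm/a
copper: temperature factor f = -0.080·(12.9) = -1.0320
  Pd branch = 0.0053·Pd^0.26·e^(0.059·RH+f) = 0.5926 μm/a
  Sd branch = 0.01025·Sd^0.27·e^(0.036·RH+0.049·T) = 0.8277 μm/a
  sum: 0.5926 + 0.8277 → r_corr = 1.42 μm/a
Ordering by μm/a: copper (1.42) > zinc (1.2)

copper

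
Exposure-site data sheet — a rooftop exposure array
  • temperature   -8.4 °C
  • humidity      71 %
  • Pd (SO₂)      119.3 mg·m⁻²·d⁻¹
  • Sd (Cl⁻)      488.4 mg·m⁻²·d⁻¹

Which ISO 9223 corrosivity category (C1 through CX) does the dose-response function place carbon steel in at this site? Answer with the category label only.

carbon steel: T≤10 °C ⇒ hinge +0.150·(-8.4−10) = -2.7600
  SO₂ term: 1.77·119.3^0.52·exp(0.02·71-2.7600) = 5.57
  Cl⁻ term: 0.102·488.4^0.62·exp(0.033·71+0.04·-8.4) = 35.26
  r_corr = 5.57 + 35.26 = 40.83 μm/a
Category bounds: 25…50 μm/a bracket r_corr ⇒ C3

C3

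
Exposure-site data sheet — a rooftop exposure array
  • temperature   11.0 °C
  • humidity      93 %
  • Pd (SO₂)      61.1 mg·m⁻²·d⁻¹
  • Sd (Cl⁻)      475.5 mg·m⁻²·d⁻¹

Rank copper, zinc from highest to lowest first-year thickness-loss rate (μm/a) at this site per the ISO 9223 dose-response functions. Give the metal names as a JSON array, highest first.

copper: T>10 °C ⇒ hinge -0.080·(11.0−10) = -0.0800
  SO₂ term: 0.0053·61.1^0.26·exp(0.059·93-0.0800) = 3.443
  Sd branch = 0.01025·Sd^0.27·e^(0.036·RH+0.049·T) = 2.64 μm/a
  sum: 3.443 + 2.64 → r_corr = 6.083 μm/a
zinc: f(T) = -0.071·(T−10) [T>10 °C] = -0.0710
  Pd branch = 0.0129·Pd^0.44·e^(0.046·RH+f) = 5.291 μm/a
  Sd branch = 0.0175·Sd^0.57·e^(0.008·RH+0.085·T) = 3.149 μm/a
  sum: 5.291 + 3.149 → r_corr = 8.44 μm/a
Ordering by μm/a: zinc (8.44) > copper (6.08)

["zinc", "copper"]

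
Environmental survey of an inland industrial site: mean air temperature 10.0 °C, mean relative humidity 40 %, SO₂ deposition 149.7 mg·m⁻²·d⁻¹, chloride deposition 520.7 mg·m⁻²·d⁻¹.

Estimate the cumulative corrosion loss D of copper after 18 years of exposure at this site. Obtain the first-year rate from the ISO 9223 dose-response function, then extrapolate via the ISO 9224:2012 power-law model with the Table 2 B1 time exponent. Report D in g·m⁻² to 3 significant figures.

copper: temperature factor f = +0.126·(0.0) = +0.0000
  Pd branch = 0.0053·Pd^0.26·e^(0.059·RH+f) = 0.2064 μm/a
  Sd branch = 0.01025·Sd^0.27·e^(0.036·RH+0.049·T) = 0.3823 μm/a
  r_corr = 0.2064 + 0.3823 = 0.5887 μm/a
Power-law: D(18) = r_corr · 18^0.667
  D(18) = 0.5887 × 18^0.667 = 0.5887 × 6.875 = 4.047 μm
  Mass loss = 4.047 μm × 8.96 g/cm³ = 36.26 g·m⁻²

D(18) = 36.3 g·m⁻²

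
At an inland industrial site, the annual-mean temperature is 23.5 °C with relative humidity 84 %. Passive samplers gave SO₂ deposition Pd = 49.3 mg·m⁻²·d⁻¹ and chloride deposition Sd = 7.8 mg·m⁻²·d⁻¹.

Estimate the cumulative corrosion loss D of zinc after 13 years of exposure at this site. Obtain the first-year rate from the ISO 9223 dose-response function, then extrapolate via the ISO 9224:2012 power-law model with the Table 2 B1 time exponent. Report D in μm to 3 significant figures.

D(13) = 17.1 μm

zinc: T>10 °C ⇒ hinge -0.071·(23.5−10) = -0.9585
  Pd branch = 0.0129·Pd^0.44·e^(0.046·RH+f) = 1.31 μm/a
  Cl⁻ term: 0.0175·7.8^0.57·exp(0.008·84+0.085·23.5) = 0.8145
  sum: 1.31 + 0.8145 → r_corr = 2.125 μm/a
Power-law: D(13) = r_corr · 13^0.813
  D(13) = 2.125 × 13^0.813 = 2.125 × 8.047 = 17.1 μm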